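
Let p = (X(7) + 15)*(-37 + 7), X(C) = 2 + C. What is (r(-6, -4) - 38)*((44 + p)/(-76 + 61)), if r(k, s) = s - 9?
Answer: -11492/5 ≈ -2298.4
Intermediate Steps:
r(k, s) = -9 + s
p = -720 (p = ((2 + 7) + 15)*(-37 + 7) = (9 + 15)*(-30) = 24*(-30) = -720)
(r(-6, -4) - 38)*((44 + p)/(-76 + 61)) = ((-9 - 4) - 38)*((44 - 720)/(-76 + 61)) = (-13 - 38)*(-676/(-15)) = -(-34476)*(-1)/15 = -51*676/15 = -11492/5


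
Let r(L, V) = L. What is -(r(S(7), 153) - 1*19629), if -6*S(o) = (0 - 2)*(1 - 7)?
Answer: 19631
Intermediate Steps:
S(o) = -2 (S(o) = -(0 - 2)*(1 - 7)/6 = -(-1)*(-6)/3 = -⅙*12 = -2)
-(r(S(7), 153) - 1*19629) = -(-2 - 1*19629) = -(-2 - 19629) = -1*(-19631) = 19631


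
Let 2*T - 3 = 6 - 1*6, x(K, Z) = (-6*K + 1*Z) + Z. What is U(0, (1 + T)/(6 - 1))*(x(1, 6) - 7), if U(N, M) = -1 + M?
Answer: ½ ≈ 0.50000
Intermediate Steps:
x(K, Z) = -6*K + 2*Z (x(K, Z) = (-6*K + Z) + Z = (Z - 6*K) + Z = -6*K + 2*Z)
T = 3/2 (T = 3/2 + (6 - 1*6)/2 = 3/2 + (6 - 6)/2 = 3/2 + (½)*0 = 3/2 + 0 = 3/2 ≈ 1.5000)
U(0, (1 + T)/(6 - 1))*(x(1, 6) - 7) = (-1 + (1 + 3/2)/(6 - 1))*((-6*1 + 2*6) - 7) = (-1 + (5/2)/5)*((-6 + 12) - 7) = (-1 + (5/2)*(⅕))*(6 - 7) = (-1 + ½)*(-1) = -½*(-1) = ½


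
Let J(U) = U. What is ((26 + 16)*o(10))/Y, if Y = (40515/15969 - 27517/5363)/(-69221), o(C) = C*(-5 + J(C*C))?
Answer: 6570429834071425/6170473 ≈ 1.0648e+9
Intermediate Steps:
o(C) = C*(-5 + C²) (o(C) = C*(-5 + C*C) = C*(-5 + C²))
Y = 74045676/1976069123029 (Y = (40515*(1/15969) - 27517*1/5363)*(-1/69221) = (13505/5323 - 27517/5363)*(-1/69221) = -74045676/28547249*(-1/69221) = 74045676/1976069123029 ≈ 3.7471e-5)
((26 + 16)*o(10))/Y = ((26 + 16)*(10*(-5 + 10²)))/(74045676/1976069123029) = (42*(10*(-5 + 100)))*(1976069123029/74045676) = (42*(10*95))*(1976069123029/74045676) = (42*950)*(1976069123029/74045676) = 39900*(1976069123029/74045676) = 6570429834071425/6170473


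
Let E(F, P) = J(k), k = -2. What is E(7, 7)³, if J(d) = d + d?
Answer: -64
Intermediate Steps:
J(d) = 2*d
E(F, P) = -4 (E(F, P) = 2*(-2) = -4)
E(7, 7)³ = (-4)³ = -64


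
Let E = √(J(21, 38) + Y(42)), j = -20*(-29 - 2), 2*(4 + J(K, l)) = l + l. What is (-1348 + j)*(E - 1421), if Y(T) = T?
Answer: 1034488 - 1456*√19 ≈ 1.0281e+6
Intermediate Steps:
J(K, l) = -4 + l (J(K, l) = -4 + (l + l)/2 = -4 + (2*l)/2 = -4 + l)
j = 620 (j = -20*(-31) = 620)
E = 2*√19 (E = √((-4 + 38) + 42) = √(34 + 42) = √76 = 2*√19 ≈ 8.7178)
(-1348 + j)*(E - 1421) = (-1348 + 620)*(2*√19 - 1421) = -728*(-1421 + 2*√19) = 1034488 - 1456*√19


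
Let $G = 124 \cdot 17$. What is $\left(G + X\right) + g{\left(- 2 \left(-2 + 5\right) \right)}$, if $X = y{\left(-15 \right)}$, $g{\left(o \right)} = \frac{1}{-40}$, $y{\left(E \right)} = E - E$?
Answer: $\frac{84319}{40} \approx 2108.0$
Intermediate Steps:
$G = 2108$
$y{\left(E \right)} = 0$
$g{\left(o \right)} = - \frac{1}{40}$
$X = 0$
$\left(G + X\right) + g{\left(- 2 \left(-2 + 5\right) \right)} = \left(2108 + 0\right) - \frac{1}{40} = 2108 - \frac{1}{40} = \frac{84319}{40}$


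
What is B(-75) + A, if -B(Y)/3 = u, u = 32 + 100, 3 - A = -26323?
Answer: 25930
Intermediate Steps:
A = 26326 (A = 3 - 1*(-26323) = 3 + 26323 = 26326)
u = 132
B(Y) = -396 (B(Y) = -3*132 = -396)
B(-75) + A = -396 + 26326 = 25930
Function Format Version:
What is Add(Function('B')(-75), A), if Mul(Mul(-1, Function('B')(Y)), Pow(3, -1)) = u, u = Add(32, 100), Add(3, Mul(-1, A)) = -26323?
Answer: 25930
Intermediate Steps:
A = 26326 (A = Add(3, Mul(-1, -26323)) = Add(3, 26323) = 26326)
u = 132
Function('B')(Y) = -396 (Function('B')(Y) = Mul(-3, 132) = -396)
Add(Function('B')(-75), A) = Add(-396, 26326) = 25930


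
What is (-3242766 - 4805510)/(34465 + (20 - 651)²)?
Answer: -4024138/216313 ≈ -18.603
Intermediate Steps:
(-3242766 - 4805510)/(34465 + (20 - 651)²) = -8048276/(34465 + (-631)²) = -8048276/(34465 + 398161) = -8048276/432626 = -8048276*1/432626 = -4024138/216313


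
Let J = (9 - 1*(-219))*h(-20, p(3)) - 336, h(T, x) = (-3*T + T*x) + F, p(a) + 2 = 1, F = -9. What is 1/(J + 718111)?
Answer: 1/733963 ≈ 1.3625e-6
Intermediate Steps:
p(a) = -1 (p(a) = -2 + 1 = -1)
h(T, x) = -9 - 3*T + T*x (h(T, x) = (-3*T + T*x) - 9 = -9 - 3*T + T*x)
J = 15852 (J = (9 - 1*(-219))*(-9 - 3*(-20) - 20*(-1)) - 336 = (9 + 219)*(-9 + 60 + 20) - 336 = 228*71 - 336 = 16188 - 336 = 15852)
1/(J + 718111) = 1/(15852 + 718111) = 1/733963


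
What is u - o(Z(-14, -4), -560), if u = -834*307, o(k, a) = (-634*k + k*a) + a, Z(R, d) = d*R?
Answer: -188614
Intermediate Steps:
Z(R, d) = R*d
o(k, a) = a - 634*k + a*k (o(k, a) = (-634*k + a*k) + a = a - 634*k + a*k)
u = -256038
u - o(Z(-14, -4), -560) = -256038 - (-560 - (-8876)*(-4) - (-7840)*(-4)) = -256038 - (-560 - 634*56 - 560*56) = -256038 - (-560 - 35504 - 31360) = -256038 - 1*(-67424) = -256038 + 67424 = -188614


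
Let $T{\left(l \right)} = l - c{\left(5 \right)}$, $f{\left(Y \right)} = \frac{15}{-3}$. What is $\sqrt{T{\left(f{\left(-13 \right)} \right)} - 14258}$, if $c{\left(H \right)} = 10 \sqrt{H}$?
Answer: $\sqrt{-14263 - 10 \sqrt{5}} \approx 119.52 i$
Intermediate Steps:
$f{\left(Y \right)} = -5$ ($f{\left(Y \right)} = 15 \left(- \frac{1}{3}\right) = -5$)
$T{\left(l \right)} = l - 10 \sqrt{5}$
$\sqrt{T{\left(f{\left(-13 \right)} \right)} - 14258} = \sqrt{\left(-5 - 10 \sqrt{5}\right) - 14258} = \sqrt{-14263 - 10 \sqrt{5}}$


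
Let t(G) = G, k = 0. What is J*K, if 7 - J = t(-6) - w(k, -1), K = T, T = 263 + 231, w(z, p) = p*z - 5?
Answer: 3952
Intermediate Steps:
w(z, p) = -5 + p*z
T = 494
K = 494
J = 8 (J = 7 - (-6 - (-5 - 1*0)) = 7 - (-6 - (-5 + 0)) = 7 - (-6 - 1*(-5)) = 7 - (-6 + 5) = 7 - 1*(-1) = 7 + 1 = 8)
J*K = 8*494 = 3952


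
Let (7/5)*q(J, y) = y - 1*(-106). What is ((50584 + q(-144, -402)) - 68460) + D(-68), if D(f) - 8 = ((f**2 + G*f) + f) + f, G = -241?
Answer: 19576/7 ≈ 2796.6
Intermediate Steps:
D(f) = 8 + f**2 - 239*f (D(f) = 8 + (((f**2 - 241*f) + f) + f) = 8 + ((f**2 - 240*f) + f) = 8 + (f**2 - 239*f) = 8 + f**2 - 239*f)
q(J, y) = 530/7 + 5*y/7 (q(J, y) = 5*(y - 1*(-106))/7 = 5*(y + 106)/7 = 5*(106 + y)/7 = 530/7 + 5*y/7)
((50584 + q(-144, -402)) - 68460) + D(-68) = ((50584 + (530/7 + (5/7)*(-402))) - 68460) + (8 + (-68)**2 - 239*(-68)) = ((50584 + (530/7 - 2010/7)) - 68460) + (8 + 4624 + 16252) = ((50584 - 1480/7) - 68460) + 20884 = (352608/7 - 68460) + 20884 = -126612/7 + 20884 = 19576/7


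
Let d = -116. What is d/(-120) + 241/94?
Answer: 2489/705 ≈ 3.5305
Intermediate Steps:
d/(-120) + 241/94 = -116/(-120) + 241/94 = -116*(-1/120) + 241*(1/94) = 29/30 + 241/94 = 2489/705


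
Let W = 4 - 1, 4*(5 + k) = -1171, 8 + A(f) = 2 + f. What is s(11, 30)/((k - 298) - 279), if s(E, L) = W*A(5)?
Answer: 12/3499 ≈ 0.0034296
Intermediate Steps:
A(f) = -6 + f (A(f) = -8 + (2 + f) = -6 + f)
k = -1191/4 (k = -5 + (¼)*(-1171) = -5 - 1171/4 = -1191/4 ≈ -297.75)
W = 3
s(E, L) = -3 (s(E, L) = 3*(-6 + 5) = 3*(-1) = -3)
s(11, 30)/((k - 298) - 279) = -3/((-1191/4 - 298) - 279) = -3/(-2383/4 - 279) = -3/(-3499/4) = -3*(-4/3499) = 12/3499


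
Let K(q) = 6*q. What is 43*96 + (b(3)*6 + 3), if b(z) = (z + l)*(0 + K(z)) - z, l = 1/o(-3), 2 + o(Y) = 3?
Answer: 4545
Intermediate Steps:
o(Y) = 1 (o(Y) = -2 + 3 = 1)
l = 1 (l = 1/1 = 1)
b(z) = -z + 6*z*(1 + z) (b(z) = (z + 1)*(0 + 6*z) - z = (1 + z)*(6*z) - z = 6*z*(1 + z) - z = -z + 6*z*(1 + z))
43*96 + (b(3)*6 + 3) = 43*96 + ((3*(5 + 6*3))*6 + 3) = 4128 + ((3*(5 + 18))*6 + 3) = 4128 + ((3*23)*6 + 3) = 4128 + (69*6 + 3) = 4128 + (414 + 3) = 4128 + 417 = 4545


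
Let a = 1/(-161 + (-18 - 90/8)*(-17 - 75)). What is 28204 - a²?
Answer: 180530983599/6400900 ≈ 28204.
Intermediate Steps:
a = 1/2530 (a = 1/(-161 + (-18 - 90*⅛)*(-92)) = 1/(-161 + (-18 - 45/4)*(-92)) = 1/(-161 - 117/4*(-92)) = 1/(-161 + 2691) = 1/2530 ≈ 0.00039526)
28204 - a² = 28204 - (1/2530)² = 28204 - 1*1/6400900 = 28204 - 1/6400900 = 180530983599/6400900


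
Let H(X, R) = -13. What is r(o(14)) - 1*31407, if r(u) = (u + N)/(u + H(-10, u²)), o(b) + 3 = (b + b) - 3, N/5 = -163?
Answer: -283456/9 ≈ -31495.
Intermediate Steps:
N = -815 (N = 5*(-163) = -815)
o(b) = -6 + 2*b (o(b) = -3 + ((b + b) - 3) = -3 + (2*b - 3) = -3 + (-3 + 2*b) = -6 + 2*b)
r(u) = (-815 + u)/(-13 + u) (r(u) = (u - 815)/(u - 13) = (-815 + u)/(-13 + u))
r(o(14)) - 1*31407 = (-815 + (-6 + 2*14))/(-13 + (-6 + 2*14)) - 1*31407 = (-815 + (-6 + 28))/(-13 + (-6 + 28)) - 31407 = (-815 + 22)/(-13 + 22) - 31407 = -793/9 - 31407 = -283456/9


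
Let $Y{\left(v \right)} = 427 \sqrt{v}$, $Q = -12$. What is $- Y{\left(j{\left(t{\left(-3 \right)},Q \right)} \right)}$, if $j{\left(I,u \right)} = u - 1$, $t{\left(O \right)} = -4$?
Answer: $- 427 i \sqrt{13} \approx - 1539.6 i$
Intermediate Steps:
$j{\left(I,u \right)} = -1 + u$
$- Y{\left(j{\left(t{\left(-3 \right)},Q \right)} \right)} = - 427 \sqrt{-1 - 12} = - 427 \sqrt{-13} = - 427 i \sqrt{13}$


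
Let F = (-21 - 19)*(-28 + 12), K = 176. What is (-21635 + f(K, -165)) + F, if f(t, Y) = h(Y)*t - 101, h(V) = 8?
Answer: -19688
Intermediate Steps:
f(t, Y) = -101 + 8*t (f(t, Y) = 8*t - 101 = -101 + 8*t)
F = 640 (F = -40*(-16) = 640)
(-21635 + f(K, -165)) + F = (-21635 + (-101 + 8*176)) + 640 = (-21635 + (-101 + 1408)) + 640 = (-21635 + 1307) + 640 = -20328 + 640 = -19688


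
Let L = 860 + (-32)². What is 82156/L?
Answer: 20539/471 ≈ 43.607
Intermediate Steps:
L = 1884 (L = 860 + 1024 = 1884)
82156/L = 82156/1884 = 82156*(1/1884) = 20539/471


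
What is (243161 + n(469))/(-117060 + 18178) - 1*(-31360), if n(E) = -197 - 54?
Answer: 1550348305/49441 ≈ 31358.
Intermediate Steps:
n(E) = -251
(243161 + n(469))/(-117060 + 18178) - 1*(-31360) = (243161 - 251)/(-117060 + 18178) - 1*(-31360) = 242910/(-98882) + 31360 = 242910*(-1/98882) + 31360 = -121455/49441 + 31360 = 1550348305/49441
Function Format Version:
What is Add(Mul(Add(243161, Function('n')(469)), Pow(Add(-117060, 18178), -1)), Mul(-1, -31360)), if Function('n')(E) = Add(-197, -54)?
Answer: Rational(1550348305, 49441) ≈ 31358.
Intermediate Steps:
Function('n')(E) = -251
Add(Mul(Add(243161, Function('n')(469)), Pow(Add(-117060, 18178), -1)), Mul(-1, -31360)) = Add(Mul(Add(243161, -251), Pow(Add(-117060, 18178), -1)), Mul(-1, -31360)) = Add(Mul(242910, Pow(-98882, -1)), 31360) = Add(Mul(242910, Rational(-1, 98882)), 31360) = Add(Rational(-121455, 49441), 31360) = Rational(1550348305, 49441)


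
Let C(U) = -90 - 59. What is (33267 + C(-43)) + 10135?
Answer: 43253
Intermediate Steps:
C(U) = -149
(33267 + C(-43)) + 10135 = (33267 - 149) + 10135 = 33118 + 10135 = 43253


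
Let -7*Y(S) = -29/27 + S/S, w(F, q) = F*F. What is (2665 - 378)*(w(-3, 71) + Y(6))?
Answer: 3894761/189 ≈ 20607.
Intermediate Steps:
w(F, q) = F²
Y(S) = 2/189 (Y(S) = -(-29/27 + S/S)/7 = -(-29*1/27 + 1)/7 = -(-29/27 + 1)/7 = -⅐*(-2/27) = 2/189)
(2665 - 378)*(w(-3, 71) + Y(6)) = (2665 - 378)*((-3)² + 2/189) = 2287*(9 + 2/189) = 2287*(1703/189) = 3894761/189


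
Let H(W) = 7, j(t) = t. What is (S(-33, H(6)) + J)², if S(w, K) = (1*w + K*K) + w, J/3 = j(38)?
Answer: 9409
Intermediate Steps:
J = 114 (J = 3*38 = 114)
S(w, K) = K² + 2*w (S(w, K) = (w + K²) + w = K² + 2*w)
(S(-33, H(6)) + J)² = ((7² + 2*(-33)) + 114)² = ((49 - 66) + 114)² = (-17 + 114)² = 97² = 9409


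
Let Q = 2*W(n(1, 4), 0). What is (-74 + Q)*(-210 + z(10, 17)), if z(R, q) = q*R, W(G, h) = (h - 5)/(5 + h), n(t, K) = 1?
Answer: 3040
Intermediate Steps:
W(G, h) = (-5 + h)/(5 + h)
z(R, q) = R*q
Q = -2 (Q = 2*((-5 + 0)/(5 + 0)) = 2*(-5/5) = 2*((⅕)*(-5)) = 2*(-1) = -2)
(-74 + Q)*(-210 + z(10, 17)) = (-74 - 2)*(-210 + 10*17) = -76*(-210 + 170) = -76*(-40) = 3040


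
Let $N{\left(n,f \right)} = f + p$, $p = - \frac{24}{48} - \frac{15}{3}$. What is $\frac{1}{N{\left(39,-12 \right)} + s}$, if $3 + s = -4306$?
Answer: $- \frac{2}{8653} \approx -0.00023113$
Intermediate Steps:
$p = - \frac{11}{2}$ ($p = \left(-24\right) \frac{1}{48} - 5 = - \frac{1}{2} - 5 = - \frac{11}{2} \approx -5.5$)
$s = -4309$ ($s = -3 - 4306 = -4309$)
$N{\left(n,f \right)} = - \frac{11}{2} + f$ ($N{\left(n,f \right)} = f - \frac{11}{2} = - \frac{11}{2} + f$)
$\frac{1}{N{\left(39,-12 \right)} + s} = \frac{1}{\left(- \frac{11}{2} - 12\right) - 4309} = \frac{1}{- \frac{35}{2} - 4309} = \frac{1}{- \frac{8653}{2}} = - \frac{2}{8653}$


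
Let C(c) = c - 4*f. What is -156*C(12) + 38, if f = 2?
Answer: -586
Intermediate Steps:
C(c) = -8 + c (C(c) = c - 4*2 = c - 8 = -8 + c)
-156*C(12) + 38 = -156*(-8 + 12) + 38 = -156*4 + 38 = -624 + 38 = -586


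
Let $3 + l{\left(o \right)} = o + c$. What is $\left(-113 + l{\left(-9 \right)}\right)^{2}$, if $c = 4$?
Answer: $14641$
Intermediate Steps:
$l{\left(o \right)} = 1 + o$ ($l{\left(o \right)} = -3 + \left(o + 4\right) = -3 + \left(4 + o\right) = 1 + o$)
$\left(-113 + l{\left(-9 \right)}\right)^{2} = \left(-113 + \left(1 - 9\right)\right)^{2} = \left(-113 - 8\right)^{2} = \left(-121\right)^{2} = 14641$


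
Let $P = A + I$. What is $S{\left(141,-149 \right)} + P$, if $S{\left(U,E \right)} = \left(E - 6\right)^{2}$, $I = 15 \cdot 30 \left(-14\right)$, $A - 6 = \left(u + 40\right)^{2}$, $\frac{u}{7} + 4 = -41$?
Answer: $93356$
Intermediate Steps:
$u = -315$ ($u = -28 + 7 \left(-41\right) = -28 - 287 = -315$)
$A = 75631$ ($A = 6 + \left(-315 + 40\right)^{2} = 6 + \left(-275\right)^{2} = 6 + 75625 = 75631$)
$I = -6300$ ($I = 450 \left(-14\right) = -6300$)
$P = 69331$ ($P = 75631 - 6300 = 69331$)
$S{\left(U,E \right)} = \left(-6 + E\right)^{2}$
$S{\left(141,-149 \right)} + P = \left(-6 - 149\right)^{2} + 69331 = \left(-155\right)^{2} + 69331 = 24025 + 69331 = 93356$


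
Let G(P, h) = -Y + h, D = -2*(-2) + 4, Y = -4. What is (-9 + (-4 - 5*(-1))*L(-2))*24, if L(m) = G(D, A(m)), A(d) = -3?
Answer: -192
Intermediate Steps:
D = 8 (D = 4 + 4 = 8)
G(P, h) = 4 + h (G(P, h) = -1*(-4) + h = 4 + h)
L(m) = 1 (L(m) = 4 - 3 = 1)
(-9 + (-4 - 5*(-1))*L(-2))*24 = (-9 + (-4 - 5*(-1))*1)*24 = (-9 + (-4 + 5)*1)*24 = (-9 + 1*1)*24 = (-9 + 1)*24 = -8*24 = -192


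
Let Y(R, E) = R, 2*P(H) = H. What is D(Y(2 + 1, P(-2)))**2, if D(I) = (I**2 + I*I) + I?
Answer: 441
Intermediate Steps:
P(H) = H/2
D(I) = I + 2*I**2 (D(I) = (I**2 + I**2) + I = 2*I**2 + I = I + 2*I**2)
D(Y(2 + 1, P(-2)))**2 = ((2 + 1)*(1 + 2*(2 + 1)))**2 = (3*(1 + 2*3))**2 = (3*(1 + 6))**2 = (3*7)**2 = 21**2 = 441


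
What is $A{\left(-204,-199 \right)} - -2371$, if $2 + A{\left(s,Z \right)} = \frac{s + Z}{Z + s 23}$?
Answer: $\frac{11587182}{4891} \approx 2369.1$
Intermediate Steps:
$A{\left(s,Z \right)} = -2 + \frac{Z + s}{Z + 23 s}$ ($A{\left(s,Z \right)} = -2 + \frac{s + Z}{Z + s 23} = -2 + \frac{Z + s}{Z + 23 s}$)
$A{\left(-204,-199 \right)} - -2371 = \frac{\left(-1\right) \left(-199\right) - -9180}{-199 + 23 \left(-204\right)} - -2371 = \frac{199 + 9180}{-199 - 4692} + 2371 = \frac{1}{-4891} \cdot 9379 + 2371 = \left(- \frac{1}{4891}\right) 9379 + 2371 = - \frac{9379}{4891} + 2371 = \frac{11587182}{4891}$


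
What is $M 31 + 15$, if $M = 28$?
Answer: $883$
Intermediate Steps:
$M 31 + 15 = 28 \cdot 31 + 15 = 868 + 15 = 883$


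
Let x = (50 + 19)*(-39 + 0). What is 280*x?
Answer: -753480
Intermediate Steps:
x = -2691 (x = 69*(-39) = -2691)
280*x = 280*(-2691) = -753480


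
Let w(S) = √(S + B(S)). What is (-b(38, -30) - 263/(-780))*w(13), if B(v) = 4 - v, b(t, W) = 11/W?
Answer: 183/130 ≈ 1.4077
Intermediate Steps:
w(S) = 2 (w(S) = √(S + (4 - S)) = √4 = 2)
(-b(38, -30) - 263/(-780))*w(13) = (-11/(-30) - 263/(-780))*2 = (-11*(-1)/30 - 263*(-1/780))*2 = (-1*(-11/30) + 263/780)*2 = (11/30 + 263/780)*2 = (183/260)*2 = 183/130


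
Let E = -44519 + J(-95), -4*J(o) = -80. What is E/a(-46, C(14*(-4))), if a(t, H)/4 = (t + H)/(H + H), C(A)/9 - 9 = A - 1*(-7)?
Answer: -572130/29 ≈ -19729.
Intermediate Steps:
J(o) = 20 (J(o) = -¼*(-80) = 20)
C(A) = 144 + 9*A (C(A) = 81 + 9*(A - 1*(-7)) = 81 + 9*(A + 7) = 81 + 9*(7 + A) = 81 + (63 + 9*A) = 144 + 9*A)
a(t, H) = 2*(H + t)/H (a(t, H) = 4*((t + H)/(H + H)) = 4*((H + t)/((2*H))) = 4*((H + t)*(1/(2*H))) = 4*((H + t)/(2*H)) = 2*(H + t)/H)
E = -44499 (E = -44519 + 20 = -44499)
E/a(-46, C(14*(-4))) = -44499/(2 + 2*(-46)/(144 + 9*(14*(-4)))) = -44499/(2 + 2*(-46)/(144 + 9*(-56))) = -44499/(2 + 2*(-46)/(144 - 504)) = -44499/(2 + 2*(-46)/(-360)) = -44499/(2 + 2*(-46)*(-1/360)) = -44499/(2 + 23/90) = -44499/203/90 = -44499*90/203 = -572130/29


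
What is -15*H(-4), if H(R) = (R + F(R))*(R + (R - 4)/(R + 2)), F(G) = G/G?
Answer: 0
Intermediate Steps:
F(G) = 1
H(R) = (1 + R)*(R + (-4 + R)/(2 + R)) (H(R) = (R + 1)*(R + (R - 4)/(R + 2)) = (1 + R)*(R + (-4 + R)/(2 + R)))
-15*H(-4) = -15*(-4 + (-4)³ - 1*(-4) + 4*(-4)²)/(2 - 4) = -15*(-4 - 64 + 4 + 4*16)/(-2) = -(-15)*(-4 - 64 + 4 + 64)/2 = -(-15)*0/2 = -15*0 = 0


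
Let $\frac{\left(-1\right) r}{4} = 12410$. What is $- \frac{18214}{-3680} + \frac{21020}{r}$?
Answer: $\frac{10334867}{2283440} \approx 4.526$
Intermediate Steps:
$r = -49640$ ($r = \left(-4\right) 12410 = -49640$)
$- \frac{18214}{-3680} + \frac{21020}{r} = - \frac{18214}{-3680} + \frac{21020}{-49640} = \left(-18214\right) \left(- \frac{1}{3680}\right) + 21020 \left(- \frac{1}{49640}\right) = \frac{9107}{1840} - \frac{1051}{2482} = \frac{10334867}{2283440}$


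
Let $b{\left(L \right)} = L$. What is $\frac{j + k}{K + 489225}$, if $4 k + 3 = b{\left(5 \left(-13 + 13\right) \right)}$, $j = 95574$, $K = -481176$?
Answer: $\frac{127431}{10732} \approx 11.874$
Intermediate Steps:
$k = - \frac{3}{4}$ ($k = - \frac{3}{4} + \frac{5 \left(-13 + 13\right)}{4} = - \frac{3}{4} + \frac{5 \cdot 0}{4} = - \frac{3}{4} + \frac{1}{4} \cdot 0 = - \frac{3}{4} + 0 = - \frac{3}{4} \approx -0.75$)
$\frac{j + k}{K + 489225} = \frac{95574 - \frac{3}{4}}{-481176 + 489225} = \frac{382293}{4 \cdot 8049} = \frac{382293}{4} \cdot \frac{1}{8049} = \frac{127431}{10732}$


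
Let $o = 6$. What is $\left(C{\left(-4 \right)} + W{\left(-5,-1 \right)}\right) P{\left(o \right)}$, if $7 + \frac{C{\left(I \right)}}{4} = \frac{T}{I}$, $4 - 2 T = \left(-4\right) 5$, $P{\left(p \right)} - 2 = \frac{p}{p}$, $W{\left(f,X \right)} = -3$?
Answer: $-129$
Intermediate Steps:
$P{\left(p \right)} = 3$ ($P{\left(p \right)} = 2 + \frac{p}{p} = 2 + 1 = 3$)
$T = 12$ ($T = 2 - \frac{\left(-4\right) 5}{2} = 2 - -10 = 2 + 10 = 12$)
$C{\left(I \right)} = -28 + \frac{48}{I}$ ($C{\left(I \right)} = -28 + 4 \frac{12}{I} = -28 + \frac{48}{I}$)
$\left(C{\left(-4 \right)} + W{\left(-5,-1 \right)}\right) P{\left(o \right)} = \left(\left(-28 + \frac{48}{-4}\right) - 3\right) 3 = \left(\left(-28 + 48 \left(- \frac{1}{4}\right)\right) - 3\right) 3 = \left(\left(-28 - 12\right) - 3\right) 3 = \left(-40 - 3\right) 3 = \left(-43\right) 3 = -129$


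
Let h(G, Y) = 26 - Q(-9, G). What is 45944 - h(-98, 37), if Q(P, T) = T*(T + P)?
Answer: 56404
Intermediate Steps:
Q(P, T) = T*(P + T)
h(G, Y) = 26 - G*(-9 + G)
45944 - h(-98, 37) = 45944 - (26 - 1*(-98)*(-9 - 98)) = 45944 - (26 - 1*(-98)*(-107)) = 45944 - (26 - 10486) = 45944 - 1*(-10460) = 45944 + 10460 = 56404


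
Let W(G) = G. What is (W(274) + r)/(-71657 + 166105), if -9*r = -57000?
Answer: 9911/141672 ≈ 0.069957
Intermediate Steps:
r = 19000/3 (r = -⅑*(-57000) = 19000/3 ≈ 6333.3)
(W(274) + r)/(-71657 + 166105) = (274 + 19000/3)/(-71657 + 166105) = (19822/3)/94448 = (19822/3)*(1/94448) = 9911/141672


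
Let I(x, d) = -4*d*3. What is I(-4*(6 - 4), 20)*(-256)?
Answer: 61440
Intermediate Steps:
I(x, d) = -12*d
I(-4*(6 - 4), 20)*(-256) = -12*20*(-256) = -240*(-256) = 61440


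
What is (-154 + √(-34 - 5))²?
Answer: (154 - I*√39)² ≈ 23677.0 - 1923.5*I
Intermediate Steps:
(-154 + √(-34 - 5))² = (-154 + √(-39))² = (-154 + I*√39)²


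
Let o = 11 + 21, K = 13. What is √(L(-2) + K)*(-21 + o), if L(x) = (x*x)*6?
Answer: 11*√37 ≈ 66.910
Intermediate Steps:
L(x) = 6*x² (L(x) = x²*6 = 6*x²)
o = 32
√(L(-2) + K)*(-21 + o) = √(6*(-2)² + 13)*(-21 + 32) = √(6*4 + 13)*11 = √(24 + 13)*11 = √37*11 = 11*√37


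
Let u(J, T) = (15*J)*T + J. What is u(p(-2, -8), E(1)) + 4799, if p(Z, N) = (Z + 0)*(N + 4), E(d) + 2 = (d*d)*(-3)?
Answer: 4207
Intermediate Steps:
E(d) = -2 - 3*d**2 (E(d) = -2 + (d*d)*(-3) = -2 + d**2*(-3) = -2 - 3*d**2)
p(Z, N) = Z*(4 + N)
u(J, T) = J + 15*J*T (u(J, T) = 15*J*T + J = J + 15*J*T)
u(p(-2, -8), E(1)) + 4799 = (-2*(4 - 8))*(1 + 15*(-2 - 3*1**2)) + 4799 = (-2*(-4))*(1 + 15*(-2 - 3*1)) + 4799 = 8*(1 + 15*(-2 - 3)) + 4799 = 8*(1 + 15*(-5)) + 4799 = 8*(1 - 75) + 4799 = 8*(-74) + 4799 = -592 + 4799 = 4207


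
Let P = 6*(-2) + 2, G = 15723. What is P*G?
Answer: -157230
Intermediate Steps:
P = -10 (P = -12 + 2 = -10)
P*G = -10*15723 = -157230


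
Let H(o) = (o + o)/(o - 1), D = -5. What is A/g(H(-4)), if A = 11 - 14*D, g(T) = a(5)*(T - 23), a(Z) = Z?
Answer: -81/107 ≈ -0.75701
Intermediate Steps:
H(o) = 2*o/(-1 + o) (H(o) = (2*o)/(-1 + o) = 2*o/(-1 + o))
g(T) = -115 + 5*T (g(T) = 5*(T - 23) = 5*(-23 + T) = -115 + 5*T)
A = 81 (A = 11 - 14*(-5) = 11 + 70 = 81)
A/g(H(-4)) = 81/(-115 + 5*(2*(-4)/(-1 - 4))) = 81/(-115 + 5*(2*(-4)/(-5))) = 81/(-115 + 5*(2*(-4)*(-⅕))) = 81/(-115 + 5*(8/5)) = 81/(-115 + 8) = 81/(-107) = 81*(-1/107) = -81/107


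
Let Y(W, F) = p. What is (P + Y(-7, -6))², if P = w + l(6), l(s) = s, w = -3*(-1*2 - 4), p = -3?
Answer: 441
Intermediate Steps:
Y(W, F) = -3
w = 18 (w = -3*(-2 - 4) = -3*(-6) = 18)
P = 24 (P = 18 + 6 = 24)
(P + Y(-7, -6))² = (24 - 3)² = 21² = 441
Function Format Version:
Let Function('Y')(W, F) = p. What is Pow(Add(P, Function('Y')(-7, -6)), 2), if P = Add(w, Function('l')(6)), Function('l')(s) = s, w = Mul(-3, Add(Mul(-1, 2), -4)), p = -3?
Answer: 441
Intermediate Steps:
Function('Y')(W, F) = -3
w = 18 (w = Mul(-3, Add(-2, -4)) = Mul(-3, -6) = 18)
P = 24 (P = Add(18, 6) = 24)
Pow(Add(P, Function('Y')(-7, -6)), 2) = Pow(Add(24, -3), 2) = Pow(21, 2) = 441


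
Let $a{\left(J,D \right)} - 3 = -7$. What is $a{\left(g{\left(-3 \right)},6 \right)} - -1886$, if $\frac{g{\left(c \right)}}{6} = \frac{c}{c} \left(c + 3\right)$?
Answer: $1882$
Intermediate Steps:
$g{\left(c \right)} = 18 + 6 c$ ($g{\left(c \right)} = 6 \frac{c}{c} \left(c + 3\right) = 6 \cdot 1 \left(3 + c\right) = 6 \left(3 + c\right) = 18 + 6 c$)
$a{\left(J,D \right)} = -4$ ($a{\left(J,D \right)} = 3 - 7 = -4$)
$a{\left(g{\left(-3 \right)},6 \right)} - -1886 = -4 - -1886 = -4 + 1886 = 1882$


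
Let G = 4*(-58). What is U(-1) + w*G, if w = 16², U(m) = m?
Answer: -59393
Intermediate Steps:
G = -232
w = 256
U(-1) + w*G = -1 + 256*(-232) = -1 - 59392 = -59393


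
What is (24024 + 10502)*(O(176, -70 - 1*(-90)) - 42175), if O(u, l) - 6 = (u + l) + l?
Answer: -1448469278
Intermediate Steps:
O(u, l) = 6 + u + 2*l (O(u, l) = 6 + ((u + l) + l) = 6 + ((l + u) + l) = 6 + (u + 2*l) = 6 + u + 2*l)
(24024 + 10502)*(O(176, -70 - 1*(-90)) - 42175) = (24024 + 10502)*((6 + 176 + 2*(-70 - 1*(-90))) - 42175) = 34526*((6 + 176 + 2*(-70 + 90)) - 42175) = 34526*((6 + 176 + 2*20) - 42175) = 34526*((6 + 176 + 40) - 42175) = 34526*(222 - 42175) = 34526*(-41953) = -1448469278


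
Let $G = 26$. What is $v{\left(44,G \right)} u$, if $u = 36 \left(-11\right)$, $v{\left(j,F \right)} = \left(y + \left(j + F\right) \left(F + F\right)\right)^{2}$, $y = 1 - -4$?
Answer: $-5261265900$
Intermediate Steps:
$y = 5$ ($y = 1 + 4 = 5$)
$v{\left(j,F \right)} = \left(5 + 2 F \left(F + j\right)\right)^{2}$ ($v{\left(j,F \right)} = \left(5 + \left(j + F\right) \left(F + F\right)\right)^{2} = \left(5 + \left(F + j\right) 2 F\right)^{2} = \left(5 + 2 F \left(F + j\right)\right)^{2}$)
$u = -396$
$v{\left(44,G \right)} u = \left(5 + 2 \cdot 26^{2} + 2 \cdot 26 \cdot 44\right)^{2} \left(-396\right) = \left(5 + 2 \cdot 676 + 2288\right)^{2} \left(-396\right) = \left(5 + 1352 + 2288\right)^{2} \left(-396\right) = 3645^{2} \left(-396\right) = 13286025 \left(-396\right) = -5261265900$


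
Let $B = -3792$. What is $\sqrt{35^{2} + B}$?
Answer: $i \sqrt{2567} \approx 50.666 i$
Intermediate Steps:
$\sqrt{35^{2} + B} = \sqrt{35^{2} - 3792} = \sqrt{1225 - 3792} = \sqrt{-2567} = i \sqrt{2567}$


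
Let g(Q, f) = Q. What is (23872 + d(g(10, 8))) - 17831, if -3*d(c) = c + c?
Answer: 18103/3 ≈ 6034.3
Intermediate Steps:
d(c) = -2*c/3 (d(c) = -(c + c)/3 = -2*c/3)
(23872 + d(g(10, 8))) - 17831 = (23872 - 2/3*10) - 17831 = (23872 - 20/3) - 17831 = 71596/3 - 17831 = 18103/3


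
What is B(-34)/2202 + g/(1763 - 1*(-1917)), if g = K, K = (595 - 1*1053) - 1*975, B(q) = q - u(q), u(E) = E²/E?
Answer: -1433/3680 ≈ -0.38940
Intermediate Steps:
u(E) = E
B(q) = 0 (B(q) = q - q = 0)
K = -1433 (K = (595 - 1053) - 975 = -458 - 975 = -1433)
g = -1433
B(-34)/2202 + g/(1763 - 1*(-1917)) = 0/2202 - 1433/(1763 - 1*(-1917)) = 0*(1/2202) - 1433/(1763 + 1917) = 0 - 1433/3680 = -1433/3680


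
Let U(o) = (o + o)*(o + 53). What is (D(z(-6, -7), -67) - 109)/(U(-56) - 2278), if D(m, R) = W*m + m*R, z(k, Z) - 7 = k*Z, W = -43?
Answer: 5499/1942 ≈ 2.8316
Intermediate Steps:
U(o) = 2*o*(53 + o) (U(o) = (2*o)*(53 + o) = 2*o*(53 + o))
z(k, Z) = 7 + Z*k (z(k, Z) = 7 + k*Z = 7 + Z*k)
D(m, R) = -43*m + R*m (D(m, R) = -43*m + m*R = -43*m + R*m)
(D(z(-6, -7), -67) - 109)/(U(-56) - 2278) = ((7 - 7*(-6))*(-43 - 67) - 109)/(2*(-56)*(53 - 56) - 2278) = ((7 + 42)*(-110) - 109)/(2*(-56)*(-3) - 2278) = (49*(-110) - 109)/(336 - 2278) = (-5390 - 109)/(-1942) = -5499*(-1/1942) = 5499/1942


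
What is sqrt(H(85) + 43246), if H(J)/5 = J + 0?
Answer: sqrt(43671) ≈ 208.98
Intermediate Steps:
H(J) = 5*J (H(J) = 5*(J + 0) = 5*J)
sqrt(H(85) + 43246) = sqrt(5*85 + 43246) = sqrt(425 + 43246) = sqrt(43671)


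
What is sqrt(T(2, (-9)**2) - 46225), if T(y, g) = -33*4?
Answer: I*sqrt(46357) ≈ 215.31*I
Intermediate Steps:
T(y, g) = -132
sqrt(T(2, (-9)**2) - 46225) = sqrt(-132 - 46225) = sqrt(-46357) = I*sqrt(46357)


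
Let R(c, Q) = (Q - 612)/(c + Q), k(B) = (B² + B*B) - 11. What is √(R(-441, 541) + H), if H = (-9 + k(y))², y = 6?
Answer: √270329/10 ≈ 51.993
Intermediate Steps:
k(B) = -11 + 2*B² (k(B) = (B² + B²) - 11 = 2*B² - 11 = -11 + 2*B²)
R(c, Q) = (-612 + Q)/(Q + c)
H = 2704 (H = (-9 + (-11 + 2*6²))² = (-9 + (-11 + 2*36))² = (-9 + (-11 + 72))² = (-9 + 61)² = 52² = 2704)
√(R(-441, 541) + H) = √((-612 + 541)/(541 - 441) + 2704) = √(-71/100 + 2704) = √(270329/100) = √270329/10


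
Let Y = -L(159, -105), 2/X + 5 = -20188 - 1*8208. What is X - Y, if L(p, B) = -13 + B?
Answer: -3351320/28401 ≈ -118.00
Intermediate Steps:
X = -2/28401 (X = 2/(-5 + (-20188 - 1*8208)) = 2/(-5 + (-20188 - 8208)) = 2/(-5 - 28396) = 2/(-28401) = 2*(-1/28401) = -2/28401 ≈ -7.0420e-5)
Y = 118 (Y = -(-13 - 105) = -1*(-118) = 118)
X - Y = -2/28401 - 1*118 = -2/28401 - 118 = -3351320/28401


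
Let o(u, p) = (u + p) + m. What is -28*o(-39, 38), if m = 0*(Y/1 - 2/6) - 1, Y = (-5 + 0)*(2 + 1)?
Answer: 56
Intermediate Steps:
Y = -15 (Y = -5*3 = -15)
m = -1 (m = 0*(-15/1 - 2/6) - 1 = 0*(-15*1 - 2*⅙) - 1 = 0*(-15 - ⅓) - 1 = 0*(-46/3) - 1 = 0 - 1 = -1)
o(u, p) = -1 + p + u (o(u, p) = (u + p) - 1 = (p + u) - 1 = -1 + p + u)
-28*o(-39, 38) = -28*(-1 + 38 - 39) = -28*(-2) = 56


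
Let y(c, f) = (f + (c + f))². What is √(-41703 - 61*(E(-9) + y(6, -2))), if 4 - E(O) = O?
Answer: 2*I*√10685 ≈ 206.74*I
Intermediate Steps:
y(c, f) = (c + 2*f)²
E(O) = 4 - O
√(-41703 - 61*(E(-9) + y(6, -2))) = √(-41703 - 61*((4 - 1*(-9)) + (6 + 2*(-2))²)) = √(-41703 - 61*((4 + 9) + (6 - 4)²)) = √(-41703 - 61*(13 + 2²)) = √(-41703 - 61*(13 + 4)) = √(-41703 - 61*17) = √(-41703 - 1037) = √(-42740) = 2*I*√10685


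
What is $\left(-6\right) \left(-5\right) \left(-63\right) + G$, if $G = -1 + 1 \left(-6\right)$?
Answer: $-1897$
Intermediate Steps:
$G = -7$ ($G = -1 - 6 = -7$)
$\left(-6\right) \left(-5\right) \left(-63\right) + G = \left(-6\right) \left(-5\right) \left(-63\right) - 7 = 30 \left(-63\right) - 7 = -1890 - 7 = -1897$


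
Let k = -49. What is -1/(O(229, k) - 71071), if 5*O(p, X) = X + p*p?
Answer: 5/302963 ≈ 1.6504e-5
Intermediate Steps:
O(p, X) = X/5 + p**2/5 (O(p, X) = (X + p*p)/5 = (X + p**2)/5 = X/5 + p**2/5)
-1/(O(229, k) - 71071) = -1/(((1/5)*(-49) + (1/5)*229**2) - 71071) = -1/((-49/5 + (1/5)*52441) - 71071) = -1/((-49/5 + 52441/5) - 71071) = -1/(52392/5 - 71071) = -1/(-302963/5) = -1*(-5/302963) = 5/302963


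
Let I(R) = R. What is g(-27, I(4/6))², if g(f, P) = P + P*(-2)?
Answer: 4/9 ≈ 0.44444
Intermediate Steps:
g(f, P) = -P (g(f, P) = P - 2*P = -P)
g(-27, I(4/6))² = (-4/6)² = (-1*⅔)² = (-⅔)² = 4/9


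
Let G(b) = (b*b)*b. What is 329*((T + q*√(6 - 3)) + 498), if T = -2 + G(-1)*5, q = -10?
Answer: 161539 - 3290*√3 ≈ 1.5584e+5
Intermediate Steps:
G(b) = b³ (G(b) = b²*b = b³)
T = -7 (T = -2 + (-1)³*5 = -2 - 1*5 = -2 - 5 = -7)
329*((T + q*√(6 - 3)) + 498) = 329*((-7 - 10*√(6 - 3)) + 498) = 329*((-7 - 10*√3) + 498) = 329*(491 - 10*√3) = 161539 - 3290*√3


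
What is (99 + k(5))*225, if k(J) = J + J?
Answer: 24525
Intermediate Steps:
k(J) = 2*J
(99 + k(5))*225 = (99 + 2*5)*225 = (99 + 10)*225 = 109*225 = 24525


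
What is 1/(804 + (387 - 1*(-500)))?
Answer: 1/1691 ≈ 0.00059137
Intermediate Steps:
1/(804 + (387 - 1*(-500))) = 1/(804 + (387 + 500)) = 1/(804 + 887) = 1/1691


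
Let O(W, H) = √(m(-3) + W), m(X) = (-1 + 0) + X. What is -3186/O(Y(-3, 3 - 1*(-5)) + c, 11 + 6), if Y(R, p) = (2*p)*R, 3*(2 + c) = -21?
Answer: 3186*I*√61/61 ≈ 407.93*I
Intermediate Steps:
c = -9 (c = -2 + (⅓)*(-21) = -2 - 7 = -9)
Y(R, p) = 2*R*p
m(X) = -1 + X
O(W, H) = √(-4 + W) (O(W, H) = √((-1 - 3) + W) = √(-4 + W))
-3186/O(Y(-3, 3 - 1*(-5)) + c, 11 + 6) = -3186/√(-4 + (2*(-3)*(3 - 1*(-5)) - 9)) = -3186/√(-4 + (2*(-3)*(3 + 5) - 9)) = -3186/√(-4 + (2*(-3)*8 - 9)) = -3186/√(-4 + (-48 - 9)) = -3186/√(-4 - 57) = -3186*(-I*√61/61) = -(-3186)*I*√61/61 = 3186*I*√61/61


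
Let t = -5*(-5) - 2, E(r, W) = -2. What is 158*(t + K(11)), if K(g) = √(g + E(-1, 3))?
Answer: 4108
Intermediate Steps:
K(g) = √(-2 + g) (K(g) = √(g - 2) = √(-2 + g))
t = 23 (t = 25 - 2 = 23)
158*(t + K(11)) = 158*(23 + √(-2 + 11)) = 158*(23 + √9) = 158*(23 + 3) = 158*26 = 4108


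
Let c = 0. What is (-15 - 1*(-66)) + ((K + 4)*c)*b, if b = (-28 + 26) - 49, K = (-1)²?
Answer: 51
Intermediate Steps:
K = 1
b = -51 (b = -2 - 49 = -51)
(-15 - 1*(-66)) + ((K + 4)*c)*b = (-15 - 1*(-66)) + ((1 + 4)*0)*(-51) = (-15 + 66) + (5*0)*(-51) = 51 + 0*(-51) = 51 + 0 = 51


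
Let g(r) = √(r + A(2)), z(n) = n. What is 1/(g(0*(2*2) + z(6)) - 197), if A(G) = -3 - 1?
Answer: -197/38807 - √2/38807 ≈ -0.0051128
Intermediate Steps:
A(G) = -4
g(r) = √(-4 + r) (g(r) = √(r - 4) = √(-4 + r))
1/(g(0*(2*2) + z(6)) - 197) = 1/(√(-4 + (0*(2*2) + 6)) - 197) = 1/(√(-4 + (0*4 + 6)) - 197) = 1/(√(-4 + (0 + 6)) - 197) = 1/(√(-4 + 6) - 197) = 1/(√2 - 197) = 1/(-197 + √2)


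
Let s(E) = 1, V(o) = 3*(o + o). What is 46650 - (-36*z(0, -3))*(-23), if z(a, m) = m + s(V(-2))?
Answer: 48306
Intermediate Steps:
V(o) = 6*o (V(o) = 3*(2*o) = 6*o)
z(a, m) = 1 + m (z(a, m) = m + 1 = 1 + m)
46650 - (-36*z(0, -3))*(-23) = 46650 - (-36*(1 - 3))*(-23) = 46650 - (-36*(-2))*(-23) = 46650 - 72*(-23) = 46650 - 1*(-1656) = 46650 + 1656 = 48306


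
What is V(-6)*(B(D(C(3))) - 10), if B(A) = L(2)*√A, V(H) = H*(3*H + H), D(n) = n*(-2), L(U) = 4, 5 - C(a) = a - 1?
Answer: -1440 + 576*I*√6 ≈ -1440.0 + 1410.9*I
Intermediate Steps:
C(a) = 6 - a (C(a) = 5 - (a - 1) = 5 - (-1 + a) = 5 + (1 - a) = 6 - a)
D(n) = -2*n
V(H) = 4*H² (V(H) = H*(4*H) = 4*H²)
B(A) = 4*√A
V(-6)*(B(D(C(3))) - 10) = (4*(-6)²)*(4*√(-2*(6 - 1*3)) - 10) = (4*36)*(4*√(-2*(6 - 3)) - 10) = 144*(4*√(-2*3) - 10) = 144*(4*√(-6) - 10) = 144*(4*(I*√6) - 10) = 144*(4*I*√6 - 10) = 144*(-10 + 4*I*√6) = -1440 + 576*I*√6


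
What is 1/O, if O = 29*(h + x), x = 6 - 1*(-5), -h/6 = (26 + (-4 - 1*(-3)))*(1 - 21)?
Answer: 1/87319 ≈ 1.1452e-5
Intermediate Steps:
h = 3000 (h = -6*(26 + (-4 - 1*(-3)))*(1 - 21) = -6*(26 + (-4 + 3))*(-20) = -6*(26 - 1)*(-20) = -150*(-20) = -6*(-500) = 3000)
x = 11 (x = 6 + 5 = 11)
O = 87319 (O = 29*(3000 + 11) = 29*3011 = 87319)
1/O = 1/87319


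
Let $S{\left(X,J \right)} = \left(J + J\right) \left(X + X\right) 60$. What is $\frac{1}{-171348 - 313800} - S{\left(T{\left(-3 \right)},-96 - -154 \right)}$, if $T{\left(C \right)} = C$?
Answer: $\frac{20259780479}{485148} \approx 41760.0$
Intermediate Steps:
$S{\left(X,J \right)} = 240 J X$ ($S{\left(X,J \right)} = 2 J 2 X 60 = 4 J X 60 = 240 J X$)
$\frac{1}{-171348 - 313800} - S{\left(T{\left(-3 \right)},-96 - -154 \right)} = \frac{1}{-171348 - 313800} - 240 \left(-96 - -154\right) \left(-3\right) = \frac{1}{-485148} - 240 \left(-96 + 154\right) \left(-3\right) = - \frac{1}{485148} - 240 \cdot 58 \left(-3\right) = - \frac{1}{485148} - -41760 = - \frac{1}{485148} + 41760 = \frac{20259780479}{485148}$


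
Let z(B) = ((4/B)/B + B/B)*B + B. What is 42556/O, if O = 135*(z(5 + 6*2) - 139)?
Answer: -723452/240435 ≈ -3.0089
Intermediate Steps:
z(B) = B + B*(1 + 4/B²) (z(B) = (4/B² + 1)*B + B = (1 + 4/B²)*B + B = B*(1 + 4/B²) + B = B + B*(1 + 4/B²))
O = -240435/17 (O = 135*((2*(5 + 6*2) + 4/(5 + 6*2)) - 139) = 135*((2*(5 + 12) + 4/(5 + 12)) - 139) = 135*((2*17 + 4/17) - 139) = 135*((34 + 4*(1/17)) - 139) = 135*((34 + 4/17) - 139) = 135*(582/17 - 139) = 135*(-1781/17) = -240435/17 ≈ -14143.)
42556/O = 42556/(-240435/17) = 42556*(-17/240435) = -723452/240435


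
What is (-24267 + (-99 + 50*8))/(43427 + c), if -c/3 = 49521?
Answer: 11983/52568 ≈ 0.22795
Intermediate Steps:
c = -148563 (c = -3*49521 = -148563)
(-24267 + (-99 + 50*8))/(43427 + c) = (-24267 + (-99 + 50*8))/(43427 - 148563) = (-24267 + (-99 + 400))/(-105136) = (-24267 + 301)*(-1/105136) = -23966*(-1/105136) = 11983/52568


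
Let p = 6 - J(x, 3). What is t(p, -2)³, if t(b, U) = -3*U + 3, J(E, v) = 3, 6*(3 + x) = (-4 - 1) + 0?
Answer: 729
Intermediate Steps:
x = -23/6 (x = -3 + ((-4 - 1) + 0)/6 = -3 + (-5 + 0)/6 = -3 + (⅙)*(-5) = -3 - ⅚ = -23/6 ≈ -3.8333)
p = 3 (p = 6 - 1*3 = 6 - 3 = 3)
t(b, U) = 3 - 3*U
t(p, -2)³ = (3 - 3*(-2))³ = (3 + 6)³ = 9³ = 729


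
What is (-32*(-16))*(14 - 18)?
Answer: -2048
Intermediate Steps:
(-32*(-16))*(14 - 18) = 512*(-4) = -2048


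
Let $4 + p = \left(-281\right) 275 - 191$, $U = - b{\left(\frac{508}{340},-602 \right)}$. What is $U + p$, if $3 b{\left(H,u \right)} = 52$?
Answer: $- \frac{232462}{3} \approx -77487.0$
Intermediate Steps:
$b{\left(H,u \right)} = \frac{52}{3}$ ($b{\left(H,u \right)} = \frac{1}{3} \cdot 52 = \frac{52}{3}$)
$U = - \frac{52}{3}$ ($U = \left(-1\right) \frac{52}{3} = - \frac{52}{3} \approx -17.333$)
$p = -77470$ ($p = -4 - 77466 = -77470$)
$U + p = - \frac{52}{3} - 77470 = - \frac{232462}{3}$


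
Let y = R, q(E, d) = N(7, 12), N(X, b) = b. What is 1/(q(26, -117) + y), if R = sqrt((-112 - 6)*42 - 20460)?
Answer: 1/2130 - I*sqrt(706)/4260 ≈ 0.00046948 - 0.0062372*I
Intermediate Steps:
q(E, d) = 12
R = 6*I*sqrt(706) (R = sqrt(-118*42 - 20460) = sqrt(-4956 - 20460) = sqrt(-25416) = 6*I*sqrt(706) ≈ 159.42*I)
y = 6*I*sqrt(706) ≈ 159.42*I
1/(q(26, -117) + y) = 1/(12 + 6*I*sqrt(706))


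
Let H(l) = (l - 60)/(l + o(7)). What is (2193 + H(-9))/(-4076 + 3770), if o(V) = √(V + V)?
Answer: -24592/3417 - 23*√14/6834 ≈ -7.2095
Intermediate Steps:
o(V) = √2*√V (o(V) = √(2*V) = √2*√V)
H(l) = (-60 + l)/(l + √14) (H(l) = (l - 60)/(l + √2*√7) = (-60 + l)/(l + √14))
(2193 + H(-9))/(-4076 + 3770) = (2193 + (-60 - 9)/(-9 + √14))/(-4076 + 3770) = (2193 - 69/(-9 + √14))/(-306) = (2193 - 69/(-9 + √14))*(-1/306) = -43/6 + 23/(102*(-9 + √14))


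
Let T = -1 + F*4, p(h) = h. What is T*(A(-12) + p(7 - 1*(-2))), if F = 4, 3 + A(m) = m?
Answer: -90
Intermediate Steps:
A(m) = -3 + m
T = 15 (T = -1 + 4*4 = -1 + 16 = 15)
T*(A(-12) + p(7 - 1*(-2))) = 15*((-3 - 12) + (7 - 1*(-2))) = 15*(-15 + (7 + 2)) = 15*(-15 + 9) = 15*(-6) = -90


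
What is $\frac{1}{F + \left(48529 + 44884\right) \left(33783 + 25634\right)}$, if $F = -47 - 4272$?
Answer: $\frac{1}{5550315902} \approx 1.8017 \cdot 10^{-10}$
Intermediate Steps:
$F = -4319$ ($F = -47 - 4272 = -4319$)
$\frac{1}{F + \left(48529 + 44884\right) \left(33783 + 25634\right)} = \frac{1}{-4319 + \left(48529 + 44884\right) \left(33783 + 25634\right)} = \frac{1}{-4319 + 93413 \cdot 59417} = \frac{1}{-4319 + 5550320221} = \frac{1}{5550315902}$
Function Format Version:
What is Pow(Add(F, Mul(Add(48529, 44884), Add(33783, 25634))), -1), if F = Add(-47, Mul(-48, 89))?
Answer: Rational(1, 5550315902) ≈ 1.8017e-10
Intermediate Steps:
F = -4319 (F = Add(-47, -4272) = -4319)
Pow(Add(F, Mul(Add(48529, 44884), Add(33783, 25634))), -1) = Pow(Add(-4319, Mul(Add(48529, 44884), Add(33783, 25634))), -1) = Pow(Add(-4319, Mul(93413, 59417)), -1) = Pow(Add(-4319, 5550320221), -1) = Pow(5550315902, -1) = Rational(1, 5550315902)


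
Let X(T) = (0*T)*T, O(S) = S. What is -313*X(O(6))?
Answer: 0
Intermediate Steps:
X(T) = 0 (X(T) = 0*T = 0)
-313*X(O(6)) = -313*0 = 0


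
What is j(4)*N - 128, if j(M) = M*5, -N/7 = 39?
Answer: -5588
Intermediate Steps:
N = -273 (N = -7*39 = -273)
j(M) = 5*M
j(4)*N - 128 = (5*4)*(-273) - 128 = 20*(-273) - 128 = -5460 - 128 = -5588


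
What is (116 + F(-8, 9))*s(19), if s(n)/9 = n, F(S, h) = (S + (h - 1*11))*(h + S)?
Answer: 18126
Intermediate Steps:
F(S, h) = (S + h)*(-11 + S + h) (F(S, h) = (S + (h - 11))*(S + h) = (S + (-11 + h))*(S + h) = (-11 + S + h)*(S + h) = (S + h)*(-11 + S + h))
s(n) = 9*n
(116 + F(-8, 9))*s(19) = (116 + ((-8)² + 9² - 11*(-8) - 11*9 + 2*(-8)*9))*(9*19) = (116 + (64 + 81 + 88 - 99 - 144))*171 = (116 - 10)*171 = 106*171 = 18126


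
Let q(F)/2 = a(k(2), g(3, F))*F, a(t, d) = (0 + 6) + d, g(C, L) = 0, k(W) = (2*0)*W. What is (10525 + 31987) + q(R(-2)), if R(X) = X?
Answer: 42488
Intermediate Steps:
k(W) = 0 (k(W) = 0*W = 0)
a(t, d) = 6 + d
q(F) = 12*F (q(F) = 2*((6 + 0)*F) = 2*(6*F) = 12*F)
(10525 + 31987) + q(R(-2)) = (10525 + 31987) + 12*(-2) = 42512 - 24 = 42488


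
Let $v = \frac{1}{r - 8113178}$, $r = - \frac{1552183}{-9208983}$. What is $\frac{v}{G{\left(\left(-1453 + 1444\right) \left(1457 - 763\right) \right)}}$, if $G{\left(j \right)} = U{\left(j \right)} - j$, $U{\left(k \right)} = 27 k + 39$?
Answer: $\frac{3069661}{4043453283083083129} \approx 7.5917 \cdot 10^{-13}$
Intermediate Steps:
$r = \frac{1552183}{9208983}$ ($r = \left(-1552183\right) \left(- \frac{1}{9208983}\right) = \frac{1552183}{9208983} \approx 0.16855$)
$U{\left(k \right)} = 39 + 27 k$
$G{\left(j \right)} = 39 + 26 j$ ($G{\left(j \right)} = \left(39 + 27 j\right) - j = 39 + 26 j$)
$v = - \frac{9208983}{74714116725791}$ ($v = \frac{1}{\frac{1552183}{9208983} - 8113178} = \frac{1}{- \frac{74714116725791}{9208983}} = - \frac{9208983}{74714116725791} \approx -1.2326 \cdot 10^{-7}$)
$\frac{v}{G{\left(\left(-1453 + 1444\right) \left(1457 - 763\right) \right)}} = - \frac{9208983}{74714116725791 \left(39 + 26 \left(-1453 + 1444\right) \left(1457 - 763\right)\right)} = - \frac{9208983}{74714116725791 \left(39 + 26 \left(\left(-9\right) 694\right)\right)} = - \frac{9208983}{74714116725791 \left(39 + 26 \left(-6246\right)\right)} = - \frac{9208983}{74714116725791 \left(39 - 162396\right)} = - \frac{9208983}{74714116725791 \left(-162357\right)} = \left(- \frac{9208983}{74714116725791}\right) \left(- \frac{1}{162357}\right) = \frac{3069661}{4043453283083083129}$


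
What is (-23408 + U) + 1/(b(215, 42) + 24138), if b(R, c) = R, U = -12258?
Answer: -868574097/24353 ≈ -35666.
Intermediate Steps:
(-23408 + U) + 1/(b(215, 42) + 24138) = (-23408 - 12258) + 1/(215 + 24138) = -35666 + 1/24353 = -868574097/24353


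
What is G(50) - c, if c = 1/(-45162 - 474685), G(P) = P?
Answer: 25992351/519847 ≈ 50.000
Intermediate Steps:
c = -1/519847 (c = 1/(-519847) = -1/519847 ≈ -1.9236e-6)
G(50) - c = 50 - 1*(-1/519847) = 50 + 1/519847 = 25992351/519847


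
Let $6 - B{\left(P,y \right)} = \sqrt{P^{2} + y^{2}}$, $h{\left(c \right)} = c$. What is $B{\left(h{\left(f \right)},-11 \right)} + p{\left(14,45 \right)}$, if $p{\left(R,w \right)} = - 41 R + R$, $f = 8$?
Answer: $-554 - \sqrt{185} \approx -567.6$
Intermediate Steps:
$B{\left(P,y \right)} = 6 - \sqrt{P^{2} + y^{2}}$
$p{\left(R,w \right)} = - 40 R$
$B{\left(h{\left(f \right)},-11 \right)} + p{\left(14,45 \right)} = \left(6 - \sqrt{8^{2} + \left(-11\right)^{2}}\right) - 560 = \left(6 - \sqrt{64 + 121}\right) - 560 = \left(6 - \sqrt{185}\right) - 560 = -554 - \sqrt{185}$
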